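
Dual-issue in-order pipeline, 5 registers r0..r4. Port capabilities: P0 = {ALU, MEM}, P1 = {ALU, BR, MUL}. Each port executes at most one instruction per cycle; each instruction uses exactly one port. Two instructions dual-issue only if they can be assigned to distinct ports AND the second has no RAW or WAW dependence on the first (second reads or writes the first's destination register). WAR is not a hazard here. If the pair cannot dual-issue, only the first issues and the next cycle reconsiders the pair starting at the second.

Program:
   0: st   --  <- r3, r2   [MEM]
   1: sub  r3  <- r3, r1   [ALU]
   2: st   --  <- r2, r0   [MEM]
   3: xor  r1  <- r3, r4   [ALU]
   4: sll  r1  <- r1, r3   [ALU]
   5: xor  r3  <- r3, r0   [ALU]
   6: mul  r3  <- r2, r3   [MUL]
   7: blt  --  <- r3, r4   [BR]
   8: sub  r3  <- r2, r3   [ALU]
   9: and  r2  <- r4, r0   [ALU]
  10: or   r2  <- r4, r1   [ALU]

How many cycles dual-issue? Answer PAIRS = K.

0. st/sub @i0&i1  | dual
1. st/xor @i2&i3  | dual
2. sll/xor @i4&i5  | dual
3. mul @i6  | no-port MUL/BR
4. blt/sub @i7&i8  | dual
5. and @i9  | WAW r2
6. or @i10  | tail

PAIRS = 4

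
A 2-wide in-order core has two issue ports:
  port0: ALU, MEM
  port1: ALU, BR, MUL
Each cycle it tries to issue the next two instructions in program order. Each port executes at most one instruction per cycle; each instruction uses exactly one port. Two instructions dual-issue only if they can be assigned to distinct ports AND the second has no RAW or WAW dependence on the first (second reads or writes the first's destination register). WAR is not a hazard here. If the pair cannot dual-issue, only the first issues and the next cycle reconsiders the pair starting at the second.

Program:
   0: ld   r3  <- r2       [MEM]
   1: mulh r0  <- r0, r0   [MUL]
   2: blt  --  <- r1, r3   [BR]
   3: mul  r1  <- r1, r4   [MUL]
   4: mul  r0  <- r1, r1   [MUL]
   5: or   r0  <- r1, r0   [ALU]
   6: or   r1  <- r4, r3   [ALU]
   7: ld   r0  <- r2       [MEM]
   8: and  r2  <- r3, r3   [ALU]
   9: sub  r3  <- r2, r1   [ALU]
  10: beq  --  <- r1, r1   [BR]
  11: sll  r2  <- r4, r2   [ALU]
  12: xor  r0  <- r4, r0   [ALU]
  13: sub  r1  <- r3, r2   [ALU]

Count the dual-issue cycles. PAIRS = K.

[0] i0,i1  ld.MEM/mulh.MUL  -- 2-wide
[1] i2  blt.BR  -- no-port BR/MUL
[2] i3  mul.MUL  -- no-port MUL/MUL
[3] i4  mul.MUL  -- RAW+WAW r0
[4] i5,i6  or.ALU/or.ALU  -- 2-wide
[5] i7,i8  ld.MEM/and.ALU  -- 2-wide
[6] i9,i10  sub.ALU/beq.BR  -- 2-wide
[7] i11,i12  sll.ALU/xor.ALU  -- 2-wide
[8] i13  sub.ALU  -- tail

PAIRS = 5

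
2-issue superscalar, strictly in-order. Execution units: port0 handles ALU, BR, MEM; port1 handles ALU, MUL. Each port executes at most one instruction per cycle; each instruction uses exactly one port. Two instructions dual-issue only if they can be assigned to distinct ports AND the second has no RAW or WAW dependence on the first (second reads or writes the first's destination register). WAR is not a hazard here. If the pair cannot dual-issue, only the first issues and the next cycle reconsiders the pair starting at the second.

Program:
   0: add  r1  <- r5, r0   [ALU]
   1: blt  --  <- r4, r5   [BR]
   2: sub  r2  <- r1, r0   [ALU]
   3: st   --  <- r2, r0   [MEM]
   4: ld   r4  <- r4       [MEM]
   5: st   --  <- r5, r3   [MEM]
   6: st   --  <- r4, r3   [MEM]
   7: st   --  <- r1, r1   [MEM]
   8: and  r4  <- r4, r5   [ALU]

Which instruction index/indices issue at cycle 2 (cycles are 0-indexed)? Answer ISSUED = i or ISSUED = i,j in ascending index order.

ISSUED = 3

c0: i0,i1 add.ALU/blt.BR  2-wide
c1: i2 sub.ALU  RAW r2
c2: i3 st.MEM  no-port MEM/MEM
c3: i4 ld.MEM  no-port MEM/MEM
c4: i5 st.MEM  no-port MEM/MEM
c5: i6 st.MEM  no-port MEM/MEM
c6: i7,i8 st.MEM/and.ALU  2-wide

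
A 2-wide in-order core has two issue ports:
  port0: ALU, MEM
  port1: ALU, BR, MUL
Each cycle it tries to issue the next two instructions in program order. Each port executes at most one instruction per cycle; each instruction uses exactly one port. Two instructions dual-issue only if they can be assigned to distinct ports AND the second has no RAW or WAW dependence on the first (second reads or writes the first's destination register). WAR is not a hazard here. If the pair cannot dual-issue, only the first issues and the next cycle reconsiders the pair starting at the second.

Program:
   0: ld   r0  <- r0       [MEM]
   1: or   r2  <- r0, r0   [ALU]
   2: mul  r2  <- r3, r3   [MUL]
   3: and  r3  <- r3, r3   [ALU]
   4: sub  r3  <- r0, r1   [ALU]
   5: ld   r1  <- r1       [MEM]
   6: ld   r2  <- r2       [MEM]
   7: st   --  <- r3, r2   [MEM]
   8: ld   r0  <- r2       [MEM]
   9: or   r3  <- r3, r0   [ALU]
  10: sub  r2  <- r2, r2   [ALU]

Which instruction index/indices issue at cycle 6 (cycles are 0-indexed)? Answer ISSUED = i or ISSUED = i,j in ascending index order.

ISSUED = 8

t=0 i0:ld.MEM ; RAW r0
t=1 i1:or.ALU ; WAW r2
t=2 i2&i3:mul.MUL+and.ALU ; 2-wide
t=3 i4&i5:sub.ALU+ld.MEM ; 2-wide
t=4 i6:ld.MEM ; no-port MEM/MEM
t=5 i7:st.MEM ; no-port MEM/MEM
t=6 i8:ld.MEM ; RAW r0
t=7 i9&i10:or.ALU+sub.ALU ; 2-wide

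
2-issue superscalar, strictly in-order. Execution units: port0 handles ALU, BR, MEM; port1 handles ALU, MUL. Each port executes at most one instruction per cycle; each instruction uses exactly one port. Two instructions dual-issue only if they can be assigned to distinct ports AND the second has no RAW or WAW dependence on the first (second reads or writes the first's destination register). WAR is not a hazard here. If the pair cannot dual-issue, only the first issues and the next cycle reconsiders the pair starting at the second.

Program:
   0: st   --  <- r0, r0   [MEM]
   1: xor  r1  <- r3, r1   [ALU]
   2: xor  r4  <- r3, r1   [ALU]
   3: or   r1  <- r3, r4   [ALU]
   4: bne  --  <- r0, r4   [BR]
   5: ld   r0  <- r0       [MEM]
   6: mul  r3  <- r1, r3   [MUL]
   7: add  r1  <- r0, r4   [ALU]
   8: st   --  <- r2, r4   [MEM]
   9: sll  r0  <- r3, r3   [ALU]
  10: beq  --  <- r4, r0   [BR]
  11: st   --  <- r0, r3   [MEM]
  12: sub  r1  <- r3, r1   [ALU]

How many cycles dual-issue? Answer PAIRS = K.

PAIRS = 5

#0 head=0: st.MEM/xor.ALU i0+i1 dual
#1 head=2: xor.ALU i2 RAW r4
#2 head=3: or.ALU/bne.BR i3+i4 dual
#3 head=5: ld.MEM/mul.MUL i5+i6 dual
#4 head=7: add.ALU/st.MEM i7+i8 dual
#5 head=9: sll.ALU i9 RAW r0
#6 head=10: beq.BR i10 no-port BR/MEM
#7 head=11: st.MEM/sub.ALU i11+i12 dual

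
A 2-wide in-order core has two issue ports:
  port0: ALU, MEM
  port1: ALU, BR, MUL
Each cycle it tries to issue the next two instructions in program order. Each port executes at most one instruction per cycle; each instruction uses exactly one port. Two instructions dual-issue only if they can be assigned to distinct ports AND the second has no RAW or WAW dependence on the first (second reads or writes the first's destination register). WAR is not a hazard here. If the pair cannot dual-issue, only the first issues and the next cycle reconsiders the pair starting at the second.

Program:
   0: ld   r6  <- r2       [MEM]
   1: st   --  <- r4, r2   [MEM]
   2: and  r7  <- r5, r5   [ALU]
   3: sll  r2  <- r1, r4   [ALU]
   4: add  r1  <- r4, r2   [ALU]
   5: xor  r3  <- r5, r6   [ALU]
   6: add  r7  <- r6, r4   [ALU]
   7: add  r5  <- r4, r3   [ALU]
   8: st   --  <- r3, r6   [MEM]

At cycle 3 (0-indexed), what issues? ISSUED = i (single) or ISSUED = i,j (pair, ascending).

ISSUED = 4,5

t=0 i0:ld ; no-port MEM/MEM
t=1 i1&i2:st/and ; 2-wide
t=2 i3:sll ; RAW r2
t=3 i4&i5:add/xor ; 2-wide
t=4 i6&i7:add/add ; 2-wide
t=5 i8:st ; tail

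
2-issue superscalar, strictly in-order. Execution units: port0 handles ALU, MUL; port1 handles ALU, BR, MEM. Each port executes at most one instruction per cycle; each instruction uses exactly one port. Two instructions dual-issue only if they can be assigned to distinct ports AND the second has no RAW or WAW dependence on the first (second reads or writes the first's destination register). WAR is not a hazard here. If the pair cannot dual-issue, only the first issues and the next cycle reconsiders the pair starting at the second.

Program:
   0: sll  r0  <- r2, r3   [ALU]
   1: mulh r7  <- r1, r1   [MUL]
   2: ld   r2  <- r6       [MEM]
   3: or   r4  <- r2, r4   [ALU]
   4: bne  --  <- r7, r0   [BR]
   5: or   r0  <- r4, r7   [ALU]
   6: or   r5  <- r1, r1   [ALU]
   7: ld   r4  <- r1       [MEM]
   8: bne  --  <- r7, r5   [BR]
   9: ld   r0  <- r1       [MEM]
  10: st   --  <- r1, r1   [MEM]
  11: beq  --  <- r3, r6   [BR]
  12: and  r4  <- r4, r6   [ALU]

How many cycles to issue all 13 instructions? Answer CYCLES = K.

0. sll/mulh @i0&i1  | 2-wide
1. ld @i2  | RAW r2
2. or/bne @i3&i4  | 2-wide
3. or/or @i5&i6  | 2-wide
4. ld @i7  | no-port MEM/BR
5. bne @i8  | no-port BR/MEM
6. ld @i9  | no-port MEM/MEM
7. st @i10  | no-port MEM/BR
8. beq/and @i11&i12  | 2-wide

CYCLES = 9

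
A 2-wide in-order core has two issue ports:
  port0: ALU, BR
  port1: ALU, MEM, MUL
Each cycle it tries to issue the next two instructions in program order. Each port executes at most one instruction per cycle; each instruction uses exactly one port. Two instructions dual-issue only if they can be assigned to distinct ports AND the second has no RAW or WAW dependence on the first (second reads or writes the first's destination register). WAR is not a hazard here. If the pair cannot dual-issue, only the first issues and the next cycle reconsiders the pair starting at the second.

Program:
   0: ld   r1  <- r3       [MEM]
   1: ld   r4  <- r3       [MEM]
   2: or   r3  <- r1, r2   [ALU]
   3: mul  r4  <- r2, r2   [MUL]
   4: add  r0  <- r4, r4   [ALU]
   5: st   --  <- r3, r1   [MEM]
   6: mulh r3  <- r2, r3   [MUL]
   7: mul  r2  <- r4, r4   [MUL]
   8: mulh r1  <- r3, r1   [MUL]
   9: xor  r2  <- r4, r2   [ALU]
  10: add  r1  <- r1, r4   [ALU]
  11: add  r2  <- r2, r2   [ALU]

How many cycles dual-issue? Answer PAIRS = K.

PAIRS = 4

[0] i0  ld  -- no-port MEM/MEM
[1] i1+i2  ld/or  -- pair
[2] i3  mul  -- RAW r4
[3] i4+i5  add/st  -- pair
[4] i6  mulh  -- no-port MUL/MUL
[5] i7  mul  -- no-port MUL/MUL
[6] i8+i9  mulh/xor  -- pair
[7] i10+i11  add/add  -- pair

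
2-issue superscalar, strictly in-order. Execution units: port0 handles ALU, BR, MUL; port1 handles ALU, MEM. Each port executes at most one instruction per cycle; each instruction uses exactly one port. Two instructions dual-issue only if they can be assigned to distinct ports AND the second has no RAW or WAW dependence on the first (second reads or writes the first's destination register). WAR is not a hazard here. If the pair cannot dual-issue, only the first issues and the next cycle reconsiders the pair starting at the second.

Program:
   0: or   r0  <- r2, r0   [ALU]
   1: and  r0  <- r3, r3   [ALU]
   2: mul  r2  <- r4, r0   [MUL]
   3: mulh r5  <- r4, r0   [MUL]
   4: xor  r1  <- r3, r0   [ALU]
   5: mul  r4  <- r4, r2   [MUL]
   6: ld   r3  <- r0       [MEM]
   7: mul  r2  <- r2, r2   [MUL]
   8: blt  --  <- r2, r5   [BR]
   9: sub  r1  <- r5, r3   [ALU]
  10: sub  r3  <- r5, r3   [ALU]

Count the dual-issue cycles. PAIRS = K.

PAIRS = 3

#0 head=0: or.ALU i0 WAW r0
#1 head=1: and.ALU i1 RAW r0
#2 head=2: mul.MUL i2 no-port MUL/MUL
#3 head=3: mulh.MUL;xor.ALU i3&i4 2-wide
#4 head=5: mul.MUL;ld.MEM i5&i6 2-wide
#5 head=7: mul.MUL i7 no-port MUL/BR
#6 head=8: blt.BR;sub.ALU i8&i9 2-wide
#7 head=10: sub.ALU i10 tail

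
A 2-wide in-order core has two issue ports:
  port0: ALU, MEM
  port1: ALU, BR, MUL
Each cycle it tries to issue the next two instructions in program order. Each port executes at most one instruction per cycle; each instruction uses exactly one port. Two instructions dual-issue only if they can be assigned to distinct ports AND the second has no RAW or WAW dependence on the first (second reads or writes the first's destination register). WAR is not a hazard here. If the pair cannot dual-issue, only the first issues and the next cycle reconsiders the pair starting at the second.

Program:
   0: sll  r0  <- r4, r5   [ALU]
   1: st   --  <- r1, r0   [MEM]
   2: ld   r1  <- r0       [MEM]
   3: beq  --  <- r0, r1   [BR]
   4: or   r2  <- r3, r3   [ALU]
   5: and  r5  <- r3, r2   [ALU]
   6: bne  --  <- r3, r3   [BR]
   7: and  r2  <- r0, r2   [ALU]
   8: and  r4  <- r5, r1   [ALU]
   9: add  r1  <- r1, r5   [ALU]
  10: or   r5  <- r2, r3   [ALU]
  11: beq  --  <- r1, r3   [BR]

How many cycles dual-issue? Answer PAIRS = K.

t=0 i0:sll ; RAW r0
t=1 i1:st ; no-port MEM/MEM
t=2 i2:ld ; RAW r1
t=3 i3,i4:beq or ; dual
t=4 i5,i6:and bne ; dual
t=5 i7,i8:and and ; dual
t=6 i9,i10:add or ; dual
t=7 i11:beq ; tail

PAIRS = 4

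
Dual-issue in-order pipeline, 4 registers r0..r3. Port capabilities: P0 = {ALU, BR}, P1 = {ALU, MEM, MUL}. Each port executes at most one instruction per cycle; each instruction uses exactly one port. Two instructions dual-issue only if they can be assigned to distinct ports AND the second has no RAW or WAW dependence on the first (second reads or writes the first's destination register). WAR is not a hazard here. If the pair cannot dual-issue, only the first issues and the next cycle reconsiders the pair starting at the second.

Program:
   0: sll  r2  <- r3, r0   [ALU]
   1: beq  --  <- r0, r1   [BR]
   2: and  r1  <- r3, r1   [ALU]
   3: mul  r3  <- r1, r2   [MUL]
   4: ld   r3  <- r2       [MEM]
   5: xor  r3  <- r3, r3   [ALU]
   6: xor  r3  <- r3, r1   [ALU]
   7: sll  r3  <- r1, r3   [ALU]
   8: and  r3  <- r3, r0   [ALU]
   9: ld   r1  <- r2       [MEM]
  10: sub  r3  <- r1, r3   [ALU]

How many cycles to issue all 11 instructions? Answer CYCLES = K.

CYCLES = 9

0. sll/beq @i0,i1  | dual
1. and @i2  | RAW r1
2. mul @i3  | no-port MUL/MEM
3. ld @i4  | RAW+WAW r3
4. xor @i5  | RAW+WAW r3
5. xor @i6  | RAW+WAW r3
6. sll @i7  | RAW+WAW r3
7. and/ld @i8,i9  | dual
8. sub @i10  | tail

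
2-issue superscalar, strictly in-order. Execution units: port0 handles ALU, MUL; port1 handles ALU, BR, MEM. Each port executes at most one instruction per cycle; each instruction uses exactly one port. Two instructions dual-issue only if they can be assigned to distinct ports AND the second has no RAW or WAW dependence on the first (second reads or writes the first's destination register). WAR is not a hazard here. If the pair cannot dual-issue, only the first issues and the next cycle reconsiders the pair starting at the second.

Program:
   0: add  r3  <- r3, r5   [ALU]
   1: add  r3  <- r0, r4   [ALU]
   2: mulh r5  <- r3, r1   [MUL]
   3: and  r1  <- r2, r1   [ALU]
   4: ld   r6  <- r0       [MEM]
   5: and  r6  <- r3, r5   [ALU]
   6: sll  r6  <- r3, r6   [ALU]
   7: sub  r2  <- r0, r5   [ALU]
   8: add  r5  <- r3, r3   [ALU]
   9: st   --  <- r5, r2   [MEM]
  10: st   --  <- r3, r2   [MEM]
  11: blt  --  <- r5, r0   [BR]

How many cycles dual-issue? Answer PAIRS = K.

PAIRS = 2

c0: i0 add.ALU  WAW r3
c1: i1 add.ALU  RAW r3
c2: i2&i3 mulh.MUL;and.ALU  dual
c3: i4 ld.MEM  WAW r6
c4: i5 and.ALU  RAW+WAW r6
c5: i6&i7 sll.ALU;sub.ALU  dual
c6: i8 add.ALU  RAW r5
c7: i9 st.MEM  no-port MEM/MEM
c8: i10 st.MEM  no-port MEM/BR
c9: i11 blt.BR  tail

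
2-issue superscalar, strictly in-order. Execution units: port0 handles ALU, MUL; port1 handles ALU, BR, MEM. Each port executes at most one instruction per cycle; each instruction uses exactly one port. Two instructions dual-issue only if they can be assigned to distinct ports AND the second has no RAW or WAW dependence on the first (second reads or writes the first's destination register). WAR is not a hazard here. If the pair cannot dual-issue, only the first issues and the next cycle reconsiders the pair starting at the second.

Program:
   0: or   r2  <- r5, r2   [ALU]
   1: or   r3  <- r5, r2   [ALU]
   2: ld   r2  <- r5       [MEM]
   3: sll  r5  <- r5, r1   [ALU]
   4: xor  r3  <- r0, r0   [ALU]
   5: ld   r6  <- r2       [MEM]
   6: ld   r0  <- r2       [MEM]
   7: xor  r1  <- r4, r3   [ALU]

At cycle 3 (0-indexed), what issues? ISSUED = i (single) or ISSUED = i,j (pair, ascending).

#0 head=0: or.ALU i0 RAW r2
#1 head=1: or.ALU+ld.MEM i1/i2 dual
#2 head=3: sll.ALU+xor.ALU i3/i4 dual
#3 head=5: ld.MEM i5 no-port MEM/MEM
#4 head=6: ld.MEM+xor.ALU i6/i7 dual

ISSUED = 5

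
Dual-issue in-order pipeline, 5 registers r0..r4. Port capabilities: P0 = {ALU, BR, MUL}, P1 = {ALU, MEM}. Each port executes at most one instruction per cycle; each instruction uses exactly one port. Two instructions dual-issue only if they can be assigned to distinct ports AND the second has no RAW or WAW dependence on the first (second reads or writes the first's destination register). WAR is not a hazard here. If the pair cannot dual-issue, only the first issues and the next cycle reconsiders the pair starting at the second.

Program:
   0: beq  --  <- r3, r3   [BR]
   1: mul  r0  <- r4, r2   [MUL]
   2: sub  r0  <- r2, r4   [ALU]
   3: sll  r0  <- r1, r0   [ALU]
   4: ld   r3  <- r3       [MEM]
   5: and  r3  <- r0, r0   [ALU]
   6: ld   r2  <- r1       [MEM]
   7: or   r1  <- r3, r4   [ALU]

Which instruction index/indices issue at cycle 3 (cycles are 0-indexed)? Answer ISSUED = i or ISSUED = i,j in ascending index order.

  cy0 -> i0 (beq) no-port BR/MUL
  cy1 -> i1 (mul) WAW r0
  cy2 -> i2 (sub) RAW+WAW r0
  cy3 -> i3+i4 (sll ld) 2-wide
  cy4 -> i5+i6 (and ld) 2-wide
  cy5 -> i7 (or) tail

ISSUED = 3,4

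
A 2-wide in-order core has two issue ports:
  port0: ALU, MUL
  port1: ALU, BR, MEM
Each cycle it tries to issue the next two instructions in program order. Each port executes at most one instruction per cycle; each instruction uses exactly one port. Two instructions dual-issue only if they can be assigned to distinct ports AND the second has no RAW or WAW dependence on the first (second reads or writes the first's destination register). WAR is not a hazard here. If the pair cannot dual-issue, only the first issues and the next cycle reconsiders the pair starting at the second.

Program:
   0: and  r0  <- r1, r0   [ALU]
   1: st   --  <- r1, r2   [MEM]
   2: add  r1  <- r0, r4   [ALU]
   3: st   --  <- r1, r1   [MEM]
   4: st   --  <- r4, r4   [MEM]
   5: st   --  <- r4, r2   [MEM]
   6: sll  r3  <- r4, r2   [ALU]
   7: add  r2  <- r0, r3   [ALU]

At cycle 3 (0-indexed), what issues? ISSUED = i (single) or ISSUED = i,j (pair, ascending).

t=0 i0,i1:and st ; dual
t=1 i2:add ; RAW r1
t=2 i3:st ; no-port MEM/MEM
t=3 i4:st ; no-port MEM/MEM
t=4 i5,i6:st sll ; dual
t=5 i7:add ; tail

ISSUED = 4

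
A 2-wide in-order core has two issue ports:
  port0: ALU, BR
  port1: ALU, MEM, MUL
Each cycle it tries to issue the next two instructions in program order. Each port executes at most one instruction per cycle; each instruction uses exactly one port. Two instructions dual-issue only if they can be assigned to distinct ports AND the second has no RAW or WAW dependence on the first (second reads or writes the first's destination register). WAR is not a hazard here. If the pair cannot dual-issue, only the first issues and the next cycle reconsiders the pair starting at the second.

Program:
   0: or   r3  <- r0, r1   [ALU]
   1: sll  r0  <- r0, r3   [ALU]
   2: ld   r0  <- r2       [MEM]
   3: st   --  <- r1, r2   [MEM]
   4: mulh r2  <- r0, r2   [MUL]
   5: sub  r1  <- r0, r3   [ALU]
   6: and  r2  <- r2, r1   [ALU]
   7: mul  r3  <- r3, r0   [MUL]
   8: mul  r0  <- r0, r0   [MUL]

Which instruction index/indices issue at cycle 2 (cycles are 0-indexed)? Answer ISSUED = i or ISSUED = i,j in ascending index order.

ISSUED = 2

  cy0 -> i0 (or.ALU) RAW r3
  cy1 -> i1 (sll.ALU) WAW r0
  cy2 -> i2 (ld.MEM) no-port MEM/MEM
  cy3 -> i3 (st.MEM) no-port MEM/MUL
  cy4 -> i4/i5 (mulh.MUL sub.ALU) dual
  cy5 -> i6/i7 (and.ALU mul.MUL) dual
  cy6 -> i8 (mul.MUL) tail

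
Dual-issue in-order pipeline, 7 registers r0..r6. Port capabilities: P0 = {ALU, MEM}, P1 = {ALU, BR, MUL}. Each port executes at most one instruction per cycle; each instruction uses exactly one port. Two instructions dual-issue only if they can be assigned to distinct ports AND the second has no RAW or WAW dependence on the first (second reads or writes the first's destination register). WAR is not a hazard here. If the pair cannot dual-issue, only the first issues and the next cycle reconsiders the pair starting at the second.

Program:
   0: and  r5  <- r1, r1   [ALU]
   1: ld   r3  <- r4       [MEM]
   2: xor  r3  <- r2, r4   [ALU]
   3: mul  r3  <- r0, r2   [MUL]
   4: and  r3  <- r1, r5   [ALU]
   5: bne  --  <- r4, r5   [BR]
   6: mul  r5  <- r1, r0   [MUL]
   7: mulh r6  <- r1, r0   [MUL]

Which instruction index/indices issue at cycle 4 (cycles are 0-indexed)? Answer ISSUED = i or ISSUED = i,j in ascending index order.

[0] i0/i1  and.ALU ld.MEM  -- pair
[1] i2  xor.ALU  -- WAW r3
[2] i3  mul.MUL  -- WAW r3
[3] i4/i5  and.ALU bne.BR  -- pair
[4] i6  mul.MUL  -- no-port MUL/MUL
[5] i7  mulh.MUL  -- tail

ISSUED = 6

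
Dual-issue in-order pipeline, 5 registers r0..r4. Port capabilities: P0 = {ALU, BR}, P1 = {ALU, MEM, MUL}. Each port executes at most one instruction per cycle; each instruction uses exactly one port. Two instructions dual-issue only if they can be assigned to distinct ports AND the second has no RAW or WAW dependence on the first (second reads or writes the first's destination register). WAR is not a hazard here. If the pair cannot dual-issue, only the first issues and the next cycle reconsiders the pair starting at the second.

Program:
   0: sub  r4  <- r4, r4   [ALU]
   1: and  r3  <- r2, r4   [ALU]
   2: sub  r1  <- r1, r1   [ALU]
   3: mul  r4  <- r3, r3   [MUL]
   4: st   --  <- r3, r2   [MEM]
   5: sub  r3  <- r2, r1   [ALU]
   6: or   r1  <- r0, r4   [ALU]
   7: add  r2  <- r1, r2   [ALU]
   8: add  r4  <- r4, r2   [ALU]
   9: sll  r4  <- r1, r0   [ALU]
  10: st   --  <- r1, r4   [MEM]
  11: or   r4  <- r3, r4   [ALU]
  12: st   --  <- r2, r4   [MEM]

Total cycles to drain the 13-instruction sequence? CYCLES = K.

CYCLES = 10

c0: i0 sub  RAW r4
c1: i1,i2 and;sub  dual
c2: i3 mul  no-port MUL/MEM
c3: i4,i5 st;sub  dual
c4: i6 or  RAW r1
c5: i7 add  RAW r2
c6: i8 add  WAW r4
c7: i9 sll  RAW r4
c8: i10,i11 st;or  dual
c9: i12 st  tail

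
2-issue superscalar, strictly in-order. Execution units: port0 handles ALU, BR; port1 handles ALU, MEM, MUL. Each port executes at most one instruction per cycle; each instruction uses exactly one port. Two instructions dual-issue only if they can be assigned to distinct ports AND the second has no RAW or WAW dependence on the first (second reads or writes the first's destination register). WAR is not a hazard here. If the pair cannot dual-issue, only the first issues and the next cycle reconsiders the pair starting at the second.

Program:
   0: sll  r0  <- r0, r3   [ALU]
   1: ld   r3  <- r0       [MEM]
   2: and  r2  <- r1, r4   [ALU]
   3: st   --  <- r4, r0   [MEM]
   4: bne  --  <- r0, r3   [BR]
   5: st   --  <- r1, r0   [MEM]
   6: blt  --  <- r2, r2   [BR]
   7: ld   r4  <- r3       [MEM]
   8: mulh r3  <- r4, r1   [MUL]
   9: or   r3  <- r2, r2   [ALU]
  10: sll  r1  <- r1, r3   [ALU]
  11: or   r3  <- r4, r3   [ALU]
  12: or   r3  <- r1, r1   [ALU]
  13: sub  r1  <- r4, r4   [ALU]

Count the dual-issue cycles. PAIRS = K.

#0 head=0: sll i0 RAW r0
#1 head=1: ld+and i1,i2 pair
#2 head=3: st+bne i3,i4 pair
#3 head=5: st+blt i5,i6 pair
#4 head=7: ld i7 no-port MEM/MUL
#5 head=8: mulh i8 WAW r3
#6 head=9: or i9 RAW r3
#7 head=10: sll+or i10,i11 pair
#8 head=12: or+sub i12,i13 pair

PAIRS = 5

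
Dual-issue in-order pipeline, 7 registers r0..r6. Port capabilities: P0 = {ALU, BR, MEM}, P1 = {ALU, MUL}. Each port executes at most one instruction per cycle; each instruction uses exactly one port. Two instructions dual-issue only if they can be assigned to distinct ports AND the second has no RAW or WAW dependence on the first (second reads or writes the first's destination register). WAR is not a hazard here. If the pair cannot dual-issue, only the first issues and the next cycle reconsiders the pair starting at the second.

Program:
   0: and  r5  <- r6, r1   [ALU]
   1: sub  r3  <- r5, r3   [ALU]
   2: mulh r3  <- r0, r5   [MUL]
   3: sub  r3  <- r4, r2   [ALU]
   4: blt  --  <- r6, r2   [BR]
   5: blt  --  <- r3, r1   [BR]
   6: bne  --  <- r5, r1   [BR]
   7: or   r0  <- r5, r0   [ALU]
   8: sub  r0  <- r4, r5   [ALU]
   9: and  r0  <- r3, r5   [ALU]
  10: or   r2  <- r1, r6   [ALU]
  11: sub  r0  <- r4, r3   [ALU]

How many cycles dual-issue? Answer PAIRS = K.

c0: i0 and  RAW r5
c1: i1 sub  WAW r3
c2: i2 mulh  WAW r3
c3: i3&i4 sub;blt  dual
c4: i5 blt  no-port BR/BR
c5: i6&i7 bne;or  dual
c6: i8 sub  WAW r0
c7: i9&i10 and;or  dual
c8: i11 sub  tail

PAIRS = 3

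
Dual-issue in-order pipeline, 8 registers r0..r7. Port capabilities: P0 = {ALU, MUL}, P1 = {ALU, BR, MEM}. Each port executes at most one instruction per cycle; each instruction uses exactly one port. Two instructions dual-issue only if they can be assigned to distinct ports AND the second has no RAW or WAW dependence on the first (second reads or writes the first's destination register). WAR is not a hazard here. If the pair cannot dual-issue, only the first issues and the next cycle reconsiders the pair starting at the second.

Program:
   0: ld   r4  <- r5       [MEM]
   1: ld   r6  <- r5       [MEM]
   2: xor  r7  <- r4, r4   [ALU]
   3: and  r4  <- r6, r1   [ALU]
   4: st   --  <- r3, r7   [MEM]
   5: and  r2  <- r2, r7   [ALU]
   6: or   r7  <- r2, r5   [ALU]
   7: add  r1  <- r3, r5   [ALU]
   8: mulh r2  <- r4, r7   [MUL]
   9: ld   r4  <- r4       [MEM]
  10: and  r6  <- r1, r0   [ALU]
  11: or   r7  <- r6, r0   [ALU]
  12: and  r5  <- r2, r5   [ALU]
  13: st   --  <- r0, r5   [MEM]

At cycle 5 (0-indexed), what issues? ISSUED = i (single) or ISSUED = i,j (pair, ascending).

ISSUED = 8,9

#0 head=0: ld.MEM i0 no-port MEM/MEM
#1 head=1: ld.MEM/xor.ALU i1/i2 pair
#2 head=3: and.ALU/st.MEM i3/i4 pair
#3 head=5: and.ALU i5 RAW r2
#4 head=6: or.ALU/add.ALU i6/i7 pair
#5 head=8: mulh.MUL/ld.MEM i8/i9 pair
#6 head=10: and.ALU i10 RAW r6
#7 head=11: or.ALU/and.ALU i11/i12 pair
#8 head=13: st.MEM i13 tail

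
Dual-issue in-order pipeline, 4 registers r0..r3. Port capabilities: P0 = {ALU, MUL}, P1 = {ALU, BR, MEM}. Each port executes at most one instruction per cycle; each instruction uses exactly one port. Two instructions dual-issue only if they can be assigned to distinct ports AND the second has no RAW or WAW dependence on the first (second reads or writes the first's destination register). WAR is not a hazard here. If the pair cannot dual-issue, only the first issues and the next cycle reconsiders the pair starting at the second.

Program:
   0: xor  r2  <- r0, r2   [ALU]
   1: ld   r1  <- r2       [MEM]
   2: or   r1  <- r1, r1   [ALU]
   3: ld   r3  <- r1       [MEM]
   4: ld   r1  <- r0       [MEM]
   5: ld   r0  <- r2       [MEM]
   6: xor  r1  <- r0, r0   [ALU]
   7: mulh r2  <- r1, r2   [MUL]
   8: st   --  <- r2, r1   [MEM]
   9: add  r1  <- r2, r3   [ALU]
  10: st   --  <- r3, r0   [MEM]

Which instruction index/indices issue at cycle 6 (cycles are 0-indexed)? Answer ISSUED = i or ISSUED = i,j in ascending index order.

ISSUED = 6

#0 head=0: xor.ALU i0 RAW r2
#1 head=1: ld.MEM i1 RAW+WAW r1
#2 head=2: or.ALU i2 RAW r1
#3 head=3: ld.MEM i3 no-port MEM/MEM
#4 head=4: ld.MEM i4 no-port MEM/MEM
#5 head=5: ld.MEM i5 RAW r0
#6 head=6: xor.ALU i6 RAW r1
#7 head=7: mulh.MUL i7 RAW r2
#8 head=8: st.MEM;add.ALU i8/i9 2-wide
#9 head=10: st.MEM i10 tail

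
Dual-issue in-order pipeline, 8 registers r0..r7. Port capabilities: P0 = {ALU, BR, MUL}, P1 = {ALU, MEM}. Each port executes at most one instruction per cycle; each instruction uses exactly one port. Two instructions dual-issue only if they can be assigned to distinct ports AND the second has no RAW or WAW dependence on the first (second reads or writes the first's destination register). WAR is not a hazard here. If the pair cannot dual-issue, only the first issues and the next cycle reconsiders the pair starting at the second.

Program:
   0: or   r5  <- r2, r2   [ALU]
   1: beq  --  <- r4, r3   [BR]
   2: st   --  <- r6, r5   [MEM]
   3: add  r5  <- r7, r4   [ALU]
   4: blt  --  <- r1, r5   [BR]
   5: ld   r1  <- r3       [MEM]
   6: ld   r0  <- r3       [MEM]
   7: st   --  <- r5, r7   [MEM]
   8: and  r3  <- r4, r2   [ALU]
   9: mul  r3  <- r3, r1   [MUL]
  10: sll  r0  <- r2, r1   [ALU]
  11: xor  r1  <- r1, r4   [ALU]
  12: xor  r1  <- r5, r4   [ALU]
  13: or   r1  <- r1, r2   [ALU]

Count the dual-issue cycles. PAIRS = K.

[0] i0+i1  or.ALU beq.BR  -- 2-wide
[1] i2+i3  st.MEM add.ALU  -- 2-wide
[2] i4+i5  blt.BR ld.MEM  -- 2-wide
[3] i6  ld.MEM  -- no-port MEM/MEM
[4] i7+i8  st.MEM and.ALU  -- 2-wide
[5] i9+i10  mul.MUL sll.ALU  -- 2-wide
[6] i11  xor.ALU  -- WAW r1
[7] i12  xor.ALU  -- RAW+WAW r1
[8] i13  or.ALU  -- tail

PAIRS = 5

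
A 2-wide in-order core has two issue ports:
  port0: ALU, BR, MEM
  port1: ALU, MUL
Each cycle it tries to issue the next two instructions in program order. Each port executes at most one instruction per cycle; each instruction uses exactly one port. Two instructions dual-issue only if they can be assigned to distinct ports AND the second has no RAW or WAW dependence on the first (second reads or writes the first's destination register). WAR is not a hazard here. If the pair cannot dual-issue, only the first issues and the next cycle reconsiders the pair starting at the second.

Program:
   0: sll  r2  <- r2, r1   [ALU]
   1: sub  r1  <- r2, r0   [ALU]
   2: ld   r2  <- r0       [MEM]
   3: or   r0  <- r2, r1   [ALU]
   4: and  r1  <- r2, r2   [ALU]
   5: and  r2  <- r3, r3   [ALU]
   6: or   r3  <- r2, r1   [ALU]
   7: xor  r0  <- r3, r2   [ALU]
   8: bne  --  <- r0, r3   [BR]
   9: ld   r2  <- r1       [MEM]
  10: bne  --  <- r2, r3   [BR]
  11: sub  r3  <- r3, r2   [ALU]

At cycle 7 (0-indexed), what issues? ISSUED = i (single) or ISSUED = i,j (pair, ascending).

t=0 i0:sll ; RAW r2
t=1 i1/i2:sub/ld ; dual
t=2 i3/i4:or/and ; dual
t=3 i5:and ; RAW r2
t=4 i6:or ; RAW r3
t=5 i7:xor ; RAW r0
t=6 i8:bne ; no-port BR/MEM
t=7 i9:ld ; no-port MEM/BR
t=8 i10/i11:bne/sub ; dual

ISSUED = 9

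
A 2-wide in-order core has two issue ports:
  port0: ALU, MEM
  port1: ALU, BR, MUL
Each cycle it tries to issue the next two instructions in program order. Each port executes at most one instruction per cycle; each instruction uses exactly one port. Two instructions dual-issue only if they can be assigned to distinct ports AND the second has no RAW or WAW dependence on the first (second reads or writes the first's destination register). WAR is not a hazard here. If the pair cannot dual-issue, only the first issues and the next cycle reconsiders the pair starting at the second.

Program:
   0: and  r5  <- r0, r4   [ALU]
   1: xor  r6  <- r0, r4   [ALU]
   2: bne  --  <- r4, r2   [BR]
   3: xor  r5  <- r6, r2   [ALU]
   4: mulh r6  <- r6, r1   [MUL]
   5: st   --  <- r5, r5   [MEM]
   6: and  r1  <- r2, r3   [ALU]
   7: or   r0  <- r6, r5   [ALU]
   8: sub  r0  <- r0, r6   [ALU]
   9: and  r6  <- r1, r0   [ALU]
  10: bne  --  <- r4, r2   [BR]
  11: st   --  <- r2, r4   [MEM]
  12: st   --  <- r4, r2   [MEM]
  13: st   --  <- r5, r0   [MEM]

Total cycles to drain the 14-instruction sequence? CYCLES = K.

CYCLES = 9

0. and.ALU;xor.ALU @i0+i1  | dual
1. bne.BR;xor.ALU @i2+i3  | dual
2. mulh.MUL;st.MEM @i4+i5  | dual
3. and.ALU;or.ALU @i6+i7  | dual
4. sub.ALU @i8  | RAW r0
5. and.ALU;bne.BR @i9+i10  | dual
6. st.MEM @i11  | no-port MEM/MEM
7. st.MEM @i12  | no-port MEM/MEM
8. st.MEM @i13  | tail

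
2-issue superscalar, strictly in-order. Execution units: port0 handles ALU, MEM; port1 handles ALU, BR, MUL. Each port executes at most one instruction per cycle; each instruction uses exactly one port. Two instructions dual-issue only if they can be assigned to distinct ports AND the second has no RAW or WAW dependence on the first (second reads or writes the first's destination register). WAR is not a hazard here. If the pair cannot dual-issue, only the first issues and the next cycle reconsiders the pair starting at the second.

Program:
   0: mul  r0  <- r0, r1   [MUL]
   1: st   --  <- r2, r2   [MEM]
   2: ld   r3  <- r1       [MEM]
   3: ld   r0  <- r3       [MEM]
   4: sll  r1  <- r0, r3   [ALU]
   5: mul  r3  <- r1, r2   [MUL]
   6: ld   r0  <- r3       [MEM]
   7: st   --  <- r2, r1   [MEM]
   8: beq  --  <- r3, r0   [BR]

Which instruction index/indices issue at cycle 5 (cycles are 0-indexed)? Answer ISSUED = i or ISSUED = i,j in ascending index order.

ISSUED = 6

c0: i0&i1 mul;st  dual
c1: i2 ld  no-port MEM/MEM
c2: i3 ld  RAW r0
c3: i4 sll  RAW r1
c4: i5 mul  RAW r3
c5: i6 ld  no-port MEM/MEM
c6: i7&i8 st;beq  dual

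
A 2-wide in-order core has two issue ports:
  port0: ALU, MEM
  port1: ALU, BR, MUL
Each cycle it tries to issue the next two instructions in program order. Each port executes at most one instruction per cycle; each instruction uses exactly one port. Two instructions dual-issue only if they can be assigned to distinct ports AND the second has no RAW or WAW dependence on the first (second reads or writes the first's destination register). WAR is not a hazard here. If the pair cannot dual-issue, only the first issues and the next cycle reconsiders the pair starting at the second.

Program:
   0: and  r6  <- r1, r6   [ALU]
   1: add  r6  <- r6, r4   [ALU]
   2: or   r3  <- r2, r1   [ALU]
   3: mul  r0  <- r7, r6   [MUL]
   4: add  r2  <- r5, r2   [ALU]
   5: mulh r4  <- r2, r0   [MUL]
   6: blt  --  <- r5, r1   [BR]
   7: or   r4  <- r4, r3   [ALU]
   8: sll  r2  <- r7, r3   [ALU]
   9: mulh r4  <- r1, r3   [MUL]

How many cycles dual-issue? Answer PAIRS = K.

0. and @i0  | RAW+WAW r6
1. add+or @i1/i2  | dual
2. mul+add @i3/i4  | dual
3. mulh @i5  | no-port MUL/BR
4. blt+or @i6/i7  | dual
5. sll+mulh @i8/i9  | dual

PAIRS = 4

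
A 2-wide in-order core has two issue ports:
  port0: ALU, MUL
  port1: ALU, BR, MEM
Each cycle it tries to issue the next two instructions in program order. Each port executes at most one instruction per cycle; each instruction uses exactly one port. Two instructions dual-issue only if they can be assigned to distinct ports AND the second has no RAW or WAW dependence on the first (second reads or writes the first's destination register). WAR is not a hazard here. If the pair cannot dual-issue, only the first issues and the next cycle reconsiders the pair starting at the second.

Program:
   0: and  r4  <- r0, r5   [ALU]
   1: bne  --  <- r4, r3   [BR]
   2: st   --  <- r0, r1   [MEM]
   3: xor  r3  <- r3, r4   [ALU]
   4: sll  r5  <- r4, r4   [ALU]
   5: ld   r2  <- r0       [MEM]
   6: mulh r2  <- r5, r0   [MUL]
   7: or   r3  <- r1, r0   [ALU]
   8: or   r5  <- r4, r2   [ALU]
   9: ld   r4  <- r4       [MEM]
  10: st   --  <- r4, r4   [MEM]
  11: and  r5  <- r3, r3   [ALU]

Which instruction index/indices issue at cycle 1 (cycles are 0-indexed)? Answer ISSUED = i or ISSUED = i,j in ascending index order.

0. and @i0  | RAW r4
1. bne @i1  | no-port BR/MEM
2. st xor @i2,i3  | pair
3. sll ld @i4,i5  | pair
4. mulh or @i6,i7  | pair
5. or ld @i8,i9  | pair
6. st and @i10,i11  | pair

ISSUED = 1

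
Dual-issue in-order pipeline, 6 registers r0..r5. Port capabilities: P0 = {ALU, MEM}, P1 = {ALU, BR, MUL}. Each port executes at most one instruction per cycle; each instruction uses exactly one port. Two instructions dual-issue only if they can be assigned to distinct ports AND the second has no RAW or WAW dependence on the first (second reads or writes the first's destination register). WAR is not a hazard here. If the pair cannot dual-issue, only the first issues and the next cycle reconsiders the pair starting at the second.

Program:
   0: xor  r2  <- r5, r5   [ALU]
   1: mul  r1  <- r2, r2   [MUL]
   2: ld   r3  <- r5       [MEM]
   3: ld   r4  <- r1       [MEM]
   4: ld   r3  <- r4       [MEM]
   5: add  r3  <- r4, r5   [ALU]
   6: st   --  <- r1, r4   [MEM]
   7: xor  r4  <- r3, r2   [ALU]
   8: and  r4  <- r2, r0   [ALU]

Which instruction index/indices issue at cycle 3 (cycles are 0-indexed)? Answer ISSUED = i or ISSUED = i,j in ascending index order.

  cy0 -> i0 (xor.ALU) RAW r2
  cy1 -> i1,i2 (mul.MUL ld.MEM) pair
  cy2 -> i3 (ld.MEM) no-port MEM/MEM
  cy3 -> i4 (ld.MEM) WAW r3
  cy4 -> i5,i6 (add.ALU st.MEM) pair
  cy5 -> i7 (xor.ALU) WAW r4
  cy6 -> i8 (and.ALU) tail

ISSUED = 4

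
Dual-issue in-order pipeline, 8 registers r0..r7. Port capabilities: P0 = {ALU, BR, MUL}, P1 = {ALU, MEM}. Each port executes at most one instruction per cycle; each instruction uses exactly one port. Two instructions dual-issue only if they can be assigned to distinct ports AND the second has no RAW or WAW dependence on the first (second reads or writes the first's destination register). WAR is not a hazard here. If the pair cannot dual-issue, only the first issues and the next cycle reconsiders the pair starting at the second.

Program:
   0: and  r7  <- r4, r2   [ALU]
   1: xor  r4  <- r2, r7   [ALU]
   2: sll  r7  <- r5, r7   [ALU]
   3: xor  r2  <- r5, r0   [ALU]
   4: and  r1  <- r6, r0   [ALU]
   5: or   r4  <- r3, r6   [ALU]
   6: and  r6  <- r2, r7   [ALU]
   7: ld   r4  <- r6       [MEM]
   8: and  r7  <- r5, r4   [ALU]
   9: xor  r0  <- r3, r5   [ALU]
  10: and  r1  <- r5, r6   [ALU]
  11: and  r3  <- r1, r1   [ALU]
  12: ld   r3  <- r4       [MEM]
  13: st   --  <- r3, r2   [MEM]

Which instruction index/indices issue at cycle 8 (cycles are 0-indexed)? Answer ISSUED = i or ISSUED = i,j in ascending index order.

#0 head=0: and.ALU i0 RAW r7
#1 head=1: xor.ALU/sll.ALU i1+i2 2-wide
#2 head=3: xor.ALU/and.ALU i3+i4 2-wide
#3 head=5: or.ALU/and.ALU i5+i6 2-wide
#4 head=7: ld.MEM i7 RAW r4
#5 head=8: and.ALU/xor.ALU i8+i9 2-wide
#6 head=10: and.ALU i10 RAW r1
#7 head=11: and.ALU i11 WAW r3
#8 head=12: ld.MEM i12 no-port MEM/MEM
#9 head=13: st.MEM i13 tail

ISSUED = 12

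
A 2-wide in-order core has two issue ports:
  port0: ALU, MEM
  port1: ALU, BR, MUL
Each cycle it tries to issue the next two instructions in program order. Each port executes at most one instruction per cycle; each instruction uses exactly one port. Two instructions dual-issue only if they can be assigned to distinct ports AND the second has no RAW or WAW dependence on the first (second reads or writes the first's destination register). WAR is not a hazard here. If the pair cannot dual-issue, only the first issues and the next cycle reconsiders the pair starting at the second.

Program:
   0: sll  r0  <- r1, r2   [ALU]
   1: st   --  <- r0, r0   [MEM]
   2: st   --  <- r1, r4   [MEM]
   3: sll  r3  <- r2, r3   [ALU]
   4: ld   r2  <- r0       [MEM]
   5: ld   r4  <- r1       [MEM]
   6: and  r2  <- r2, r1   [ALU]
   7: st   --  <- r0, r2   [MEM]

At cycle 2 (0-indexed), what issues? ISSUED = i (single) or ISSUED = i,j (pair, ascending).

c0: i0 sll.ALU  RAW r0
c1: i1 st.MEM  no-port MEM/MEM
c2: i2/i3 st.MEM/sll.ALU  2-wide
c3: i4 ld.MEM  no-port MEM/MEM
c4: i5/i6 ld.MEM/and.ALU  2-wide
c5: i7 st.MEM  tail

ISSUED = 2,3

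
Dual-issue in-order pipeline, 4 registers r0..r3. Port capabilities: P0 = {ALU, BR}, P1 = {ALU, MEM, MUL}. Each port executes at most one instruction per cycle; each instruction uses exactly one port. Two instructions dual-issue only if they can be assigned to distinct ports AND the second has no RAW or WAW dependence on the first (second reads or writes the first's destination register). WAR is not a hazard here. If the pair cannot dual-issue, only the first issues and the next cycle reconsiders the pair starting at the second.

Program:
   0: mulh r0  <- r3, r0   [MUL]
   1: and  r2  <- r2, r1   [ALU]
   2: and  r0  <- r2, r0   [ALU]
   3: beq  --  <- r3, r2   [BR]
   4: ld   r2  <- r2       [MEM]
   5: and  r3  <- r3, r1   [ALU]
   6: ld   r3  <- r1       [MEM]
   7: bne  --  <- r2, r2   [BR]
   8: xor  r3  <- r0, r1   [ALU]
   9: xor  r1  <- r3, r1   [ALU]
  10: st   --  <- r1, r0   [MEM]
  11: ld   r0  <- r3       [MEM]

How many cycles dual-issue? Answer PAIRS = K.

c0: i0&i1 mulh;and  2-wide
c1: i2&i3 and;beq  2-wide
c2: i4&i5 ld;and  2-wide
c3: i6&i7 ld;bne  2-wide
c4: i8 xor  RAW r3
c5: i9 xor  RAW r1
c6: i10 st  no-port MEM/MEM
c7: i11 ld  tail

PAIRS = 4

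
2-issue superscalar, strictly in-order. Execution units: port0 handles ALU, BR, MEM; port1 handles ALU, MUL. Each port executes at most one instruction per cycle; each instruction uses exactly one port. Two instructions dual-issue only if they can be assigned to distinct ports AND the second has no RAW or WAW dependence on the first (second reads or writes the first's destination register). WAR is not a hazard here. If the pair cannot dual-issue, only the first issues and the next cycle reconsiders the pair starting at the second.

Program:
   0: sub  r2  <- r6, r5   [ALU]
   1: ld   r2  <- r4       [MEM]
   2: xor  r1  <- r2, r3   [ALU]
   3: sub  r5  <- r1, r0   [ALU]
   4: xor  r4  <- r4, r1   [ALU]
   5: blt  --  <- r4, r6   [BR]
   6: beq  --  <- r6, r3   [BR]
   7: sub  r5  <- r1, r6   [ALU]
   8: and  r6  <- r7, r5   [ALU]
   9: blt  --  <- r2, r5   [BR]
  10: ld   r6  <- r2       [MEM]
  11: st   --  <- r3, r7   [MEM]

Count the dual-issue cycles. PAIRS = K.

PAIRS = 3

#0 head=0: sub i0 WAW r2
#1 head=1: ld i1 RAW r2
#2 head=2: xor i2 RAW r1
#3 head=3: sub;xor i3&i4 2-wide
#4 head=5: blt i5 no-port BR/BR
#5 head=6: beq;sub i6&i7 2-wide
#6 head=8: and;blt i8&i9 2-wide
#7 head=10: ld i10 no-port MEM/MEM
#8 head=11: st i11 tail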